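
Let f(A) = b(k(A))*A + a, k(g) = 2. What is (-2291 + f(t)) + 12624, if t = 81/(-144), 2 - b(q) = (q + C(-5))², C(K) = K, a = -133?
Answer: 163263/16 ≈ 10204.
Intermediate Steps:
b(q) = 2 - (-5 + q)² (b(q) = 2 - (q - 5)² = 2 - (-5 + q)²)
t = -9/16 (t = 81*(-1/144) = -9/16 ≈ -0.56250)
f(A) = -133 - 7*A (f(A) = (2 - (-5 + 2)²)*A - 133 = (2 - 1*(-3)²)*A - 133 = (2 - 1*9)*A - 133 = (2 - 9)*A - 133 = -7*A - 133 = -133 - 7*A)
(-2291 + f(t)) + 12624 = (-2291 + (-133 - 7*(-9/16))) + 12624 = (-2291 + (-133 + 63/16)) + 12624 = (-2291 - 2065/16) + 12624 = -38721/16 + 12624 = 163263/16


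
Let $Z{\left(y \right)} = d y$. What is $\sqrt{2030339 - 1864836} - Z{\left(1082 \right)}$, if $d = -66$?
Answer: $71412 + \sqrt{165503} \approx 71819.0$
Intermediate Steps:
$Z{\left(y \right)} = - 66 y$
$\sqrt{2030339 - 1864836} - Z{\left(1082 \right)} = \sqrt{2030339 - 1864836} - \left(-66\right) 1082 = \sqrt{2030339 - 1864836} - -71412 = \sqrt{165503} + 71412 = 71412 + \sqrt{165503}$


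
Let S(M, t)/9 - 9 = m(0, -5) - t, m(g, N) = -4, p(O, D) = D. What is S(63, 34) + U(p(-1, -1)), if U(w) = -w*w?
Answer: -262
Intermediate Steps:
U(w) = -w**2
S(M, t) = 45 - 9*t (S(M, t) = 81 + 9*(-4 - t) = 81 + (-36 - 9*t) = 45 - 9*t)
S(63, 34) + U(p(-1, -1)) = (45 - 9*34) - 1*(-1)**2 = (45 - 306) - 1*1 = -261 - 1 = -262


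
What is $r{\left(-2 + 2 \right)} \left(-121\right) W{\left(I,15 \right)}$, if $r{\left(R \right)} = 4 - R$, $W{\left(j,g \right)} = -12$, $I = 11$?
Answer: $5808$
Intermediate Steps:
$r{\left(-2 + 2 \right)} \left(-121\right) W{\left(I,15 \right)} = \left(4 - \left(-2 + 2\right)\right) \left(-121\right) \left(-12\right) = \left(4 - 0\right) \left(-121\right) \left(-12\right) = \left(4 + 0\right) \left(-121\right) \left(-12\right) = 4 \left(-121\right) \left(-12\right) = \left(-484\right) \left(-12\right) = 5808$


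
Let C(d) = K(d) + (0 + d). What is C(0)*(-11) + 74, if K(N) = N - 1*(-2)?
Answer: 52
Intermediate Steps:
K(N) = 2 + N (K(N) = N + 2 = 2 + N)
C(d) = 2 + 2*d (C(d) = (2 + d) + (0 + d) = (2 + d) + d = 2 + 2*d)
C(0)*(-11) + 74 = (2 + 2*0)*(-11) + 74 = (2 + 0)*(-11) + 74 = 2*(-11) + 74 = -22 + 74 = 52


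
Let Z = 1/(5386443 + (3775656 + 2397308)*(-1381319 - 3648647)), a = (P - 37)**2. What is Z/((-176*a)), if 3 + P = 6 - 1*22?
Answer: 1/17137498909541334016 ≈ 5.8352e-20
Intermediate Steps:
P = -19 (P = -3 + (6 - 1*22) = -3 + (6 - 22) = -3 - 16 = -19)
a = 3136 (a = (-19 - 37)**2 = (-56)**2 = 3136)
Z = -1/31049793652781 (Z = 1/(5386443 + 6172964*(-5029966)) = 1/(5386443 - 31049799039224) = 1/(-31049793652781) = -1/31049793652781 ≈ -3.2206e-14)
Z/((-176*a)) = -1/(31049793652781*((-176*3136))) = -1/31049793652781/(-551936) = -1/31049793652781*(-1/551936) = 1/17137498909541334016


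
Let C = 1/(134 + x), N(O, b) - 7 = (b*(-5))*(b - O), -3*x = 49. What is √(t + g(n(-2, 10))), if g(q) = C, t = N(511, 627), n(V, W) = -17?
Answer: I*√45314435618/353 ≈ 603.04*I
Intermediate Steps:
x = -49/3 (x = -⅓*49 = -49/3 ≈ -16.333)
N(O, b) = 7 - 5*b*(b - O) (N(O, b) = 7 + (b*(-5))*(b - O) = 7 + (-5*b)*(b - O) = 7 - 5*b*(b - O))
t = -363653 (t = 7 - 5*627² + 5*511*627 = 7 - 5*393129 + 1601985 = 7 - 1965645 + 1601985 = -363653)
C = 3/353 (C = 1/(134 - 49/3) = 1/(353/3) = 3/353 ≈ 0.0084986)
g(q) = 3/353
√(t + g(n(-2, 10))) = √(-363653 + 3/353) = √(-128369506/353) = I*√45314435618/353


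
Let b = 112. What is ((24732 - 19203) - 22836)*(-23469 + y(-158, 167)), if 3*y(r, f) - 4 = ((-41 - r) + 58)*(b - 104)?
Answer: 398078307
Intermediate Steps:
y(r, f) = 140/3 - 8*r/3 (y(r, f) = 4/3 + (((-41 - r) + 58)*(112 - 104))/3 = 4/3 + ((17 - r)*8)/3 = 4/3 + (136 - 8*r)/3 = 4/3 + (136/3 - 8*r/3) = 140/3 - 8*r/3)
((24732 - 19203) - 22836)*(-23469 + y(-158, 167)) = ((24732 - 19203) - 22836)*(-23469 + (140/3 - 8/3*(-158))) = (5529 - 22836)*(-23469 + (140/3 + 1264/3)) = -17307*(-23469 + 468) = -17307*(-23001) = 398078307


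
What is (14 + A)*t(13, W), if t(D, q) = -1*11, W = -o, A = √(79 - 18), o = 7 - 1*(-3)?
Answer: -154 - 11*√61 ≈ -239.91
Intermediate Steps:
o = 10 (o = 7 + 3 = 10)
A = √61 ≈ 7.8102
W = -10 (W = -1*10 = -10)
t(D, q) = -11
(14 + A)*t(13, W) = (14 + √61)*(-11) = -154 - 11*√61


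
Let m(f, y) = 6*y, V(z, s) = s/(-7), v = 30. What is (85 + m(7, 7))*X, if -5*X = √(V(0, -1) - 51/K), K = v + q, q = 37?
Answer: -127*I*√136010/2345 ≈ -19.973*I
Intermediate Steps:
V(z, s) = -s/7 (V(z, s) = s*(-⅐) = -s/7)
K = 67 (K = 30 + 37 = 67)
X = -I*√136010/2345 (X = -√(-⅐*(-1) - 51/67)/5 = -√(⅐ - 51*1/67)/5 = -√(⅐ - 51/67)/5 = -I*√136010/2345 ≈ -0.15727*I)
(85 + m(7, 7))*X = (85 + 6*7)*(-I*√136010/2345) = (85 + 42)*(-I*√136010/2345) = 127*(-I*√136010/2345) = -127*I*√136010/2345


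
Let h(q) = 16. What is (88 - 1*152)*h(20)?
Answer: -1024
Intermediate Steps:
(88 - 1*152)*h(20) = (88 - 1*152)*16 = (88 - 152)*16 = -64*16 = -1024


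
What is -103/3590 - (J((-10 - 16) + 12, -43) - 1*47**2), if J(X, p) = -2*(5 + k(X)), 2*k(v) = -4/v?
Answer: 55769929/25130 ≈ 2219.3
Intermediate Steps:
k(v) = -2/v (k(v) = (-4/v)/2 = -2/v)
J(X, p) = -10 + 4/X (J(X, p) = -2*(5 - 2/X) = -10 + 4/X)
-103/3590 - (J((-10 - 16) + 12, -43) - 1*47**2) = -103/3590 - ((-10 + 4/((-10 - 16) + 12)) - 1*47**2) = -103*1/3590 - ((-10 + 4/(-26 + 12)) - 1*2209) = -103/3590 - ((-10 + 4/(-14)) - 2209) = -103/3590 - ((-10 + 4*(-1/14)) - 2209) = -103/3590 - ((-10 - 2/7) - 2209) = -103/3590 - (-72/7 - 2209) = -103/3590 - 1*(-15535/7) = -103/3590 + 15535/7 = 55769929/25130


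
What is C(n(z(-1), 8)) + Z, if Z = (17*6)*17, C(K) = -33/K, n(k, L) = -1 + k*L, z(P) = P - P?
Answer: 1767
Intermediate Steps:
z(P) = 0
n(k, L) = -1 + L*k
Z = 1734 (Z = 102*17 = 1734)
C(n(z(-1), 8)) + Z = -33/(-1 + 8*0) + 1734 = -33/(-1 + 0) + 1734 = -33/(-1) + 1734 = -33*(-1) + 1734 = 33 + 1734 = 1767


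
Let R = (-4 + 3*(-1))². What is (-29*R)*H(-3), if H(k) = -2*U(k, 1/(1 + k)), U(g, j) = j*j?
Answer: 1421/2 ≈ 710.50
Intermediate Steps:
U(g, j) = j²
H(k) = -2/(1 + k)²
R = 49 (R = (-4 - 3)² = (-7)² = 49)
(-29*R)*H(-3) = (-29*49)*(-2/(1 - 3)²) = -(-2842)/(-2)² = -(-2842)/4 = -1421*(-½) = 1421/2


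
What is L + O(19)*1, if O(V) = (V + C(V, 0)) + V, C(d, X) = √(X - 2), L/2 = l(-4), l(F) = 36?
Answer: 110 + I*√2 ≈ 110.0 + 1.4142*I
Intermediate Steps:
L = 72 (L = 2*36 = 72)
C(d, X) = √(-2 + X)
O(V) = 2*V + I*√2 (O(V) = (V + √(-2 + 0)) + V = (V + √(-2)) + V = (V + I*√2) + V = 2*V + I*√2)
L + O(19)*1 = 72 + (2*19 + I*√2)*1 = 72 + (38 + I*√2)*1 = 72 + (38 + I*√2) = 110 + I*√2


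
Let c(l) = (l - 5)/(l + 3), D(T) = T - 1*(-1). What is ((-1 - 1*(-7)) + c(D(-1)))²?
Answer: 169/9 ≈ 18.778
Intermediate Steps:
D(T) = 1 + T (D(T) = T + 1 = 1 + T)
c(l) = (-5 + l)/(3 + l)
((-1 - 1*(-7)) + c(D(-1)))² = ((-1 - 1*(-7)) + (-5 + (1 - 1))/(3 + (1 - 1)))² = ((-1 + 7) + (-5 + 0)/(3 + 0))² = (6 - 5/3)² = (13/3)² = 169/9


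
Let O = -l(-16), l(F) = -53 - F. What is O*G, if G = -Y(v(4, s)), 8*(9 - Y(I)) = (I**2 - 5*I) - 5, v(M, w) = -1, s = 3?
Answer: -2627/8 ≈ -328.38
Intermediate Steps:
O = 37 (O = -(-53 - 1*(-16)) = -(-53 + 16) = -1*(-37) = 37)
Y(I) = 77/8 - I**2/8 + 5*I/8 (Y(I) = 9 - ((I**2 - 5*I) - 5)/8 = 9 - (-5 + I**2 - 5*I)/8 = 9 + (5/8 - I**2/8 + 5*I/8) = 77/8 - I**2/8 + 5*I/8)
G = -71/8 (G = -(77/8 - 1/8*(-1)**2 + (5/8)*(-1)) = -(77/8 - 1/8*1 - 5/8) = -(77/8 - 1/8 - 5/8) = -1*71/8 = -71/8 ≈ -8.8750)
O*G = 37*(-71/8) = -2627/8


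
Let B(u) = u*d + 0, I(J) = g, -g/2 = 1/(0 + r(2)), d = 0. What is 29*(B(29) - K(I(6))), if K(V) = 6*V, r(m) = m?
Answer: 174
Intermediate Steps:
g = -1 (g = -2/(0 + 2) = -2/2 = -2*½ = -1)
I(J) = -1
B(u) = 0 (B(u) = u*0 + 0 = 0 + 0 = 0)
29*(B(29) - K(I(6))) = 29*(0 - 6*(-1)) = 29*(0 - 1*(-6)) = 29*(0 + 6) = 29*6 = 174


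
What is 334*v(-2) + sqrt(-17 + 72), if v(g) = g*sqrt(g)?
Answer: sqrt(55) - 668*I*sqrt(2) ≈ 7.4162 - 944.69*I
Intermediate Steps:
v(g) = g**(3/2)
334*v(-2) + sqrt(-17 + 72) = 334*(-2)**(3/2) + sqrt(-17 + 72) = 334*(-2*I*sqrt(2)) + sqrt(55) = -668*I*sqrt(2) + sqrt(55) = sqrt(55) - 668*I*sqrt(2)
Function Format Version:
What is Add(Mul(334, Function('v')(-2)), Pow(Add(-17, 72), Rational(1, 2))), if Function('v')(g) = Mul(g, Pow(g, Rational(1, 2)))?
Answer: Add(Pow(55, Rational(1, 2)), Mul(-668, I, Pow(2, Rational(1, 2)))) ≈ Add(7.4162, Mul(-944.69, I))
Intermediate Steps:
Function('v')(g) = Pow(g, Rational(3, 2))
Add(Mul(334, Function('v')(-2)), Pow(Add(-17, 72), Rational(1, 2))) = Add(Mul(334, Pow(-2, Rational(3, 2))), Pow(Add(-17, 72), Rational(1, 2))) = Add(Mul(334, Mul(-2, I, Pow(2, Rational(1, 2)))), Pow(55, Rational(1, 2))) = Add(Mul(-668, I, Pow(2, Rational(1, 2))), Pow(55, Rational(1, 2))) = Add(Pow(55, Rational(1, 2)), Mul(-668, I, Pow(2, Rational(1, 2))))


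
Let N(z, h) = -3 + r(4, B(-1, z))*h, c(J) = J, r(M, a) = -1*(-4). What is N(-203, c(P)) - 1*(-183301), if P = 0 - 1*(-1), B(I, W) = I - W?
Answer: 183302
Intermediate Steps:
P = 1 (P = 0 + 1 = 1)
r(M, a) = 4
N(z, h) = -3 + 4*h
N(-203, c(P)) - 1*(-183301) = (-3 + 4*1) - 1*(-183301) = (-3 + 4) + 183301 = 1 + 183301 = 183302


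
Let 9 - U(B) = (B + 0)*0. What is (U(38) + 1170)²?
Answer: 1390041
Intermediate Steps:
U(B) = 9 (U(B) = 9 - (B + 0)*0 = 9 - B*0 = 9 - 1*0 = 9 + 0 = 9)
(U(38) + 1170)² = (9 + 1170)² = 1179² = 1390041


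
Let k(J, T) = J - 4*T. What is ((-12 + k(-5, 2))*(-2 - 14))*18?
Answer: 7200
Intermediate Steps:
((-12 + k(-5, 2))*(-2 - 14))*18 = ((-12 + (-5 - 4*2))*(-2 - 14))*18 = ((-12 + (-5 - 8))*(-16))*18 = ((-12 - 13)*(-16))*18 = -25*(-16)*18 = 400*18 = 7200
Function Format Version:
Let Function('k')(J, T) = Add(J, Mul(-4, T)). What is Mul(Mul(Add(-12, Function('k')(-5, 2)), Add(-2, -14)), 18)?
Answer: 7200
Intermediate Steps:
Mul(Mul(Add(-12, Function('k')(-5, 2)), Add(-2, -14)), 18) = Mul(Mul(Add(-12, Add(-5, Mul(-4, 2))), Add(-2, -14)), 18) = Mul(Mul(Add(-12, Add(-5, -8)), -16), 18) = Mul(Mul(Add(-12, -13), -16), 18) = Mul(Mul(-25, -16), 18) = Mul(400, 18) = 7200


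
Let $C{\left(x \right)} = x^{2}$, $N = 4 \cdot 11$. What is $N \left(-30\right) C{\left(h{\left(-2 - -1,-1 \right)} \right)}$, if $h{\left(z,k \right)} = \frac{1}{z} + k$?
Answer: $-5280$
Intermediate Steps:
$h{\left(z,k \right)} = k + \frac{1}{z}$
$N = 44$
$N \left(-30\right) C{\left(h{\left(-2 - -1,-1 \right)} \right)} = 44 \left(-30\right) \left(-1 + \frac{1}{-2 - -1}\right)^{2} = - 1320 \left(-1 + \frac{1}{-2 + 1}\right)^{2} = - 1320 \left(-1 + \frac{1}{-1}\right)^{2} = - 1320 \left(-1 - 1\right)^{2} = - 1320 \left(-2\right)^{2} = \left(-1320\right) 4 = -5280$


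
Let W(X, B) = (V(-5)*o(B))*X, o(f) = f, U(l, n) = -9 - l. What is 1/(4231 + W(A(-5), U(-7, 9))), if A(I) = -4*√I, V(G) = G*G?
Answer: 4231/18101361 - 200*I*√5/18101361 ≈ 0.00023374 - 2.4706e-5*I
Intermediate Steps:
V(G) = G²
W(X, B) = 25*B*X (W(X, B) = ((-5)²*B)*X = (25*B)*X = 25*B*X)
1/(4231 + W(A(-5), U(-7, 9))) = 1/(4231 + 25*(-9 - 1*(-7))*(-4*I*√5)) = 1/(4231 + 25*(-9 + 7)*(-4*I*√5)) = 1/(4231 + 25*(-2)*(-4*I*√5)) = 1/(4231 + 200*I*√5)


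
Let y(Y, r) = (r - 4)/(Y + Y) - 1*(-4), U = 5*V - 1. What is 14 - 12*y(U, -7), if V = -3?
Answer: -305/8 ≈ -38.125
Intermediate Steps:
U = -16 (U = 5*(-3) - 1 = -15 - 1 = -16)
y(Y, r) = 4 + (-4 + r)/(2*Y) (y(Y, r) = (-4 + r)/((2*Y)) + 4 = (-4 + r)*(1/(2*Y)) + 4 = (-4 + r)/(2*Y) + 4 = 4 + (-4 + r)/(2*Y))
14 - 12*y(U, -7) = 14 - 6*(-4 - 7 + 8*(-16))/(-16) = 14 - 6*(-1)*(-4 - 7 - 128)/16 = 14 - 6*(-1)*(-139)/16 = 14 - 12*139/32 = 14 - 417/8 = -305/8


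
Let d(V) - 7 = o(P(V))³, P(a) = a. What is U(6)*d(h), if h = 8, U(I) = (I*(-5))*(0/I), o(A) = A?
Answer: 0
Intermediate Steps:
U(I) = 0 (U(I) = -5*I*0 = 0)
d(V) = 7 + V³
U(6)*d(h) = 0*(7 + 8³) = 0*(7 + 512) = 0*519 = 0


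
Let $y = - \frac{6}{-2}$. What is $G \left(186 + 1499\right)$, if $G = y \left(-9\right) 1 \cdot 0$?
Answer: $0$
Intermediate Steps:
$y = 3$ ($y = \left(-6\right) \left(- \frac{1}{2}\right) = 3$)
$G = 0$ ($G = 3 \left(-9\right) 1 \cdot 0 = \left(-27\right) 0 = 0$)
$G \left(186 + 1499\right) = 0 \left(186 + 1499\right) = 0 \cdot 1685 = 0$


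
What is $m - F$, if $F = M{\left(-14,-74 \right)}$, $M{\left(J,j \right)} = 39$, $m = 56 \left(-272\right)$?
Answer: $-15271$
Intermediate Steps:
$m = -15232$
$F = 39$
$m - F = -15232 - 39 = -15271$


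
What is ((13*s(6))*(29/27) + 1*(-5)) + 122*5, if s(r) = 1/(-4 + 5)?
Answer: 16712/27 ≈ 618.96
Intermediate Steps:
s(r) = 1 (s(r) = 1/1 = 1)
((13*s(6))*(29/27) + 1*(-5)) + 122*5 = ((13*1)*(29/27) + 1*(-5)) + 122*5 = (13*(29*(1/27)) - 5) + 610 = (13*(29/27) - 5) + 610 = (377/27 - 5) + 610 = 242/27 + 610 = 16712/27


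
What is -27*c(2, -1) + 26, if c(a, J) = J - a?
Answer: 107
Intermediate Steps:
-27*c(2, -1) + 26 = -27*(-1 - 1*2) + 26 = -27*(-1 - 2) + 26 = -27*(-3) + 26 = 81 + 26 = 107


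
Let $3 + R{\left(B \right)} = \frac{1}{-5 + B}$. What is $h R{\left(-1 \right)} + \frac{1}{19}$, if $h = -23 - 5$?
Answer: $\frac{5057}{57} \approx 88.719$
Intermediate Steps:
$h = -28$ ($h = -23 - 5 = -28$)
$R{\left(B \right)} = -3 + \frac{1}{-5 + B}$
$h R{\left(-1 \right)} + \frac{1}{19} = - 28 \frac{16 - -3}{-5 - 1} + \frac{1}{19} = - 28 \frac{16 + 3}{-6} + \frac{1}{19} = - 28 \left(\left(- \frac{1}{6}\right) 19\right) + \frac{1}{19} = \left(-28\right) \left(- \frac{19}{6}\right) + \frac{1}{19} = \frac{266}{3} + \frac{1}{19} = \frac{5057}{57}$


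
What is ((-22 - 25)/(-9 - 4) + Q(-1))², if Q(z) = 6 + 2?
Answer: 22801/169 ≈ 134.92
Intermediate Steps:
Q(z) = 8
((-22 - 25)/(-9 - 4) + Q(-1))² = ((-22 - 25)/(-9 - 4) + 8)² = (-47/(-13) + 8)² = (-47*(-1/13) + 8)² = (47/13 + 8)² = (151/13)² = 22801/169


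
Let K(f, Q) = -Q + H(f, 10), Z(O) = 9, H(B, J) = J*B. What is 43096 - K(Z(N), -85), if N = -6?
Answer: 42921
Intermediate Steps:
H(B, J) = B*J
K(f, Q) = -Q + 10*f (K(f, Q) = -Q + f*10 = -Q + 10*f)
43096 - K(Z(N), -85) = 43096 - (-1*(-85) + 10*9) = 43096 - (85 + 90) = 43096 - 1*175 = 43096 - 175 = 42921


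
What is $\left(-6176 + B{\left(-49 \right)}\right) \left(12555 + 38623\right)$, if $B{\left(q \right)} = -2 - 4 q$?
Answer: $-306146796$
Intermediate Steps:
$\left(-6176 + B{\left(-49 \right)}\right) \left(12555 + 38623\right) = \left(-6176 - -194\right) \left(12555 + 38623\right) = \left(-6176 + \left(-2 + 196\right)\right) 51178 = \left(-6176 + 194\right) 51178 = \left(-5982\right) 51178 = -306146796$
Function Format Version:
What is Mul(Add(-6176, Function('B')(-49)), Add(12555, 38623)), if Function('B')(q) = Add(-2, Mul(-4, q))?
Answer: -306146796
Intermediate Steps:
Mul(Add(-6176, Function('B')(-49)), Add(12555, 38623)) = Mul(Add(-6176, Add(-2, Mul(-4, -49))), Add(12555, 38623)) = Mul(Add(-6176, Add(-2, 196)), 51178) = Mul(Add(-6176, 194), 51178) = Mul(-5982, 51178) = -306146796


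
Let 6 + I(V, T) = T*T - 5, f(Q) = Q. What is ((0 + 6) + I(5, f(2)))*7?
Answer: -7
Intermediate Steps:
I(V, T) = -11 + T² (I(V, T) = -6 + (T*T - 5) = -6 + (T² - 5) = -6 + (-5 + T²) = -11 + T²)
((0 + 6) + I(5, f(2)))*7 = ((0 + 6) + (-11 + 2²))*7 = (6 + (-11 + 4))*7 = (6 - 7)*7 = -1*7 = -7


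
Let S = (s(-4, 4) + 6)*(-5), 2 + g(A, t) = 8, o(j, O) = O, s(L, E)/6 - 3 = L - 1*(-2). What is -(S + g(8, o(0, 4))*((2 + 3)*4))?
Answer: -60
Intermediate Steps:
s(L, E) = 30 + 6*L (s(L, E) = 18 + 6*(L - 1*(-2)) = 18 + 6*(L + 2) = 18 + 6*(2 + L) = 18 + (12 + 6*L) = 30 + 6*L)
g(A, t) = 6 (g(A, t) = -2 + 8 = 6)
S = -60 (S = ((30 + 6*(-4)) + 6)*(-5) = ((30 - 24) + 6)*(-5) = (6 + 6)*(-5) = 12*(-5) = -60)
-(S + g(8, o(0, 4))*((2 + 3)*4)) = -(-60 + 6*((2 + 3)*4)) = -(-60 + 6*(5*4)) = -(-60 + 6*20) = -(-60 + 120) = -1*60 = -60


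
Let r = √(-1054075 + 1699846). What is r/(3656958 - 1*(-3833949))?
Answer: 7*√13179/7490907 ≈ 0.00010728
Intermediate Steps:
r = 7*√13179 (r = √645771 = 7*√13179 ≈ 803.60)
r/(3656958 - 1*(-3833949)) = (7*√13179)/(3656958 - 1*(-3833949)) = (7*√13179)/(3656958 + 3833949) = (7*√13179)/7490907 = (7*√13179)*(1/7490907) = 7*√13179/7490907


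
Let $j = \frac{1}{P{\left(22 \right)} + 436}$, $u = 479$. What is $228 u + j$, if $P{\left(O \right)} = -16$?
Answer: $\frac{45869041}{420} \approx 1.0921 \cdot 10^{5}$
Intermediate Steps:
$j = \frac{1}{420}$ ($j = \frac{1}{-16 + 436} = \frac{1}{420} \approx 0.002381$)
$228 u + j = 228 \cdot 479 + \frac{1}{420} = 109212 + \frac{1}{420} = \frac{45869041}{420}$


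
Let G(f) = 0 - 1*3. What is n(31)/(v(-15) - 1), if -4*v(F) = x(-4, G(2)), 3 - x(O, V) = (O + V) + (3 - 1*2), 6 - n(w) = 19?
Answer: 4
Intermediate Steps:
G(f) = -3 (G(f) = 0 - 3 = -3)
n(w) = -13 (n(w) = 6 - 1*19 = 6 - 19 = -13)
x(O, V) = 2 - O - V (x(O, V) = 3 - ((O + V) + (3 - 1*2)) = 3 - ((O + V) + (3 - 2)) = 3 - ((O + V) + 1) = 3 - (1 + O + V) = 3 + (-1 - O - V) = 2 - O - V)
v(F) = -9/4 (v(F) = -(2 - 1*(-4) - 1*(-3))/4 = -(2 + 4 + 3)/4 = -¼*9 = -9/4)
n(31)/(v(-15) - 1) = -13/(-9/4 - 1) = -13/(-13/4) = -13*(-4/13) = 4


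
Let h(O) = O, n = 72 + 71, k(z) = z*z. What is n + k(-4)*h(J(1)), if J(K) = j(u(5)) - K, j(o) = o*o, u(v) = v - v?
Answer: 127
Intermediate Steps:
u(v) = 0
j(o) = o**2
k(z) = z**2
n = 143
J(K) = -K (J(K) = 0**2 - K = 0 - K = -K)
n + k(-4)*h(J(1)) = 143 + (-4)**2*(-1*1) = 143 + 16*(-1) = 143 - 16 = 127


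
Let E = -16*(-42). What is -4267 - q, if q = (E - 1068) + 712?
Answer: -4583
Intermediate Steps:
E = 672
q = 316 (q = (672 - 1068) + 712 = -396 + 712 = 316)
-4267 - q = -4267 - 1*316 = -4267 - 316 = -4583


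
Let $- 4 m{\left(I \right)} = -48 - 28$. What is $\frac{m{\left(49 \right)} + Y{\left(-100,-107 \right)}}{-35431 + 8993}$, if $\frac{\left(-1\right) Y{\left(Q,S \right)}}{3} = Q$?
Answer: $- \frac{319}{26438} \approx -0.012066$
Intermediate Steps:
$m{\left(I \right)} = 19$ ($m{\left(I \right)} = - \frac{-48 - 28}{4} = \left(- \frac{1}{4}\right) \left(-76\right) = 19$)
$Y{\left(Q,S \right)} = - 3 Q$
$\frac{m{\left(49 \right)} + Y{\left(-100,-107 \right)}}{-35431 + 8993} = \frac{19 - -300}{-35431 + 8993} = \frac{19 + 300}{-26438} = 319 \left(- \frac{1}{26438}\right) = - \frac{319}{26438}$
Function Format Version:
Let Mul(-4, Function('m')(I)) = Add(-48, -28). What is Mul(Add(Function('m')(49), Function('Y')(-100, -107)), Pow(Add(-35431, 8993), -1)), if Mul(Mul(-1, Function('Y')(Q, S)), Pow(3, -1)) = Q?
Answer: Rational(-319, 26438) ≈ -0.012066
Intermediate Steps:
Function('m')(I) = 19 (Function('m')(I) = Mul(Rational(-1, 4), Add(-48, -28)) = Mul(Rational(-1, 4), -76) = 19)
Function('Y')(Q, S) = Mul(-3, Q)
Mul(Add(Function('m')(49), Function('Y')(-100, -107)), Pow(Add(-35431, 8993), -1)) = Mul(Add(19, Mul(-3, -100)), Pow(Add(-35431, 8993), -1)) = Mul(Add(19, 300), Pow(-26438, -1)) = Mul(319, Rational(-1, 26438)) = Rational(-319, 26438)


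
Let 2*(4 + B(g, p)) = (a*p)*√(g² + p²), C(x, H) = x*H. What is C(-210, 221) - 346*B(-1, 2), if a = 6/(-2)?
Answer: -45026 + 1038*√5 ≈ -42705.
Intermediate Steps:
a = -3 (a = 6*(-½) = -3)
C(x, H) = H*x
B(g, p) = -4 - 3*p*√(g² + p²)/2 (B(g, p) = -4 + ((-3*p)*√(g² + p²))/2 = -4 + (-3*p*√(g² + p²))/2 = -4 - 3*p*√(g² + p²)/2)
C(-210, 221) - 346*B(-1, 2) = 221*(-210) - 346*(-4 - 3/2*2*√((-1)² + 2²)) = -46410 - 346*(-4 - 3/2*2*√(1 + 4)) = -46410 - 346*(-4 - 3/2*2*√5) = -46410 - 346*(-4 - 3*√5) = -46410 + (1384 + 1038*√5) = -45026 + 1038*√5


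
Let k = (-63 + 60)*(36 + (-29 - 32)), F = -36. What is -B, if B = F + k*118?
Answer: -8814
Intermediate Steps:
k = 75 (k = -3*(36 - 61) = -3*(-25) = 75)
B = 8814 (B = -36 + 75*118 = -36 + 8850 = 8814)
-B = -1*8814 = -8814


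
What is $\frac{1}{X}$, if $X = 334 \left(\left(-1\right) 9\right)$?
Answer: $- \frac{1}{3006} \approx -0.00033267$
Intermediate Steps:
$X = -3006$ ($X = 334 \left(-9\right) = -3006$)
$\frac{1}{X} = \frac{1}{-3006} = - \frac{1}{3006}$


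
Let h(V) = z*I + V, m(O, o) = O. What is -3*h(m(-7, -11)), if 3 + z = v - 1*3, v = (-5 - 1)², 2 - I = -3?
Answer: -429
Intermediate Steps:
I = 5 (I = 2 - 1*(-3) = 2 + 3 = 5)
v = 36 (v = (-6)² = 36)
z = 30 (z = -3 + (36 - 1*3) = -3 + (36 - 3) = -3 + 33 = 30)
h(V) = 150 + V (h(V) = 30*5 + V = 150 + V)
-3*h(m(-7, -11)) = -3*(150 - 7) = -3*143 = -429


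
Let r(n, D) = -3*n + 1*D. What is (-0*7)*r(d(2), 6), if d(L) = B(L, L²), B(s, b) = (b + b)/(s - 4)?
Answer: 0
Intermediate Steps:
B(s, b) = 2*b/(-4 + s) (B(s, b) = (2*b)/(-4 + s) = 2*b/(-4 + s))
d(L) = 2*L²/(-4 + L)
r(n, D) = D - 3*n (r(n, D) = -3*n + D = D - 3*n)
(-0*7)*r(d(2), 6) = (-0*7)*(6 - 6*2²/(-4 + 2)) = (-4*0)*(6 - 6*4/(-2)) = 0*(6 - 6*4*(-1)/2) = 0*(6 - 3*(-4)) = 0*(6 + 12) = 0*18 = 0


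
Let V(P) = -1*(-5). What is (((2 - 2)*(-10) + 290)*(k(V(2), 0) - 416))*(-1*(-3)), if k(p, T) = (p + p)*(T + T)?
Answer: -361920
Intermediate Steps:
V(P) = 5
k(p, T) = 4*T*p (k(p, T) = (2*p)*(2*T) = 4*T*p)
(((2 - 2)*(-10) + 290)*(k(V(2), 0) - 416))*(-1*(-3)) = (((2 - 2)*(-10) + 290)*(4*0*5 - 416))*(-1*(-3)) = ((0*(-10) + 290)*(0 - 416))*3 = ((0 + 290)*(-416))*3 = (290*(-416))*3 = -120640*3 = -361920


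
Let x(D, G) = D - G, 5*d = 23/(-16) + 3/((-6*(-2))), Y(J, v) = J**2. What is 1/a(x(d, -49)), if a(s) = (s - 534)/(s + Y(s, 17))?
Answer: -15529881/3105520 ≈ -5.0007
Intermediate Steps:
d = -19/80 (d = (23/(-16) + 3/((-6*(-2))))/5 = (23*(-1/16) + 3/12)/5 = (-23/16 + 3*(1/12))/5 = (-23/16 + 1/4)/5 = (1/5)*(-19/16) = -19/80 ≈ -0.23750)
a(s) = (-534 + s)/(s + s**2) (a(s) = (s - 534)/(s + s**2) = (-534 + s)/(s + s**2))
1/a(x(d, -49)) = 1/((-534 + (-19/80 - 1*(-49)))/((-19/80 - 1*(-49))*(1 + (-19/80 - 1*(-49))))) = 1/((-534 + (-19/80 + 49))/((-19/80 + 49)*(1 + (-19/80 + 49)))) = 1/((-534 + 3901/80)/((3901/80)*(1 + 3901/80))) = 1/((80/3901)*(-38819/80)/(3981/80)) = 1/((80/3901)*(80/3981)*(-38819/80)) = 1/(-3105520/15529881) = -15529881/3105520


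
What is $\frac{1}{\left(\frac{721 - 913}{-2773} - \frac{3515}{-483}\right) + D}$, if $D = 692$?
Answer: $\frac{1339359}{936676259} \approx 0.0014299$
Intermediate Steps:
$\frac{1}{\left(\frac{721 - 913}{-2773} - \frac{3515}{-483}\right) + D} = \frac{1}{\left(\frac{721 - 913}{-2773} - \frac{3515}{-483}\right) + 692} = \frac{1}{\left(\left(721 - 913\right) \left(- \frac{1}{2773}\right) - - \frac{3515}{483}\right) + 692} = \frac{1}{\left(\left(-192\right) \left(- \frac{1}{2773}\right) + \frac{3515}{483}\right) + 692} = \frac{1}{\left(\frac{192}{2773} + \frac{3515}{483}\right) + 692} = \frac{1}{\frac{9839831}{1339359} + 692} = \frac{1}{\frac{936676259}{1339359}} = \frac{1339359}{936676259}$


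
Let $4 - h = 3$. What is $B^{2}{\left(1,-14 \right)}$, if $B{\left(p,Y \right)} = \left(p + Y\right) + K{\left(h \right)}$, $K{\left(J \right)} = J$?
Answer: $144$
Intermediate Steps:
$h = 1$ ($h = 4 - 3 = 1$)
$B{\left(p,Y \right)} = 1 + Y + p$ ($B{\left(p,Y \right)} = \left(p + Y\right) + 1 = \left(Y + p\right) + 1 = 1 + Y + p$)
$B^{2}{\left(1,-14 \right)} = \left(1 - 14 + 1\right)^{2} = \left(-12\right)^{2} = 144$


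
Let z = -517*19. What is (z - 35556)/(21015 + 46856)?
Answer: -45379/67871 ≈ -0.66861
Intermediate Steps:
z = -9823
(z - 35556)/(21015 + 46856) = (-9823 - 35556)/(21015 + 46856) = -45379/67871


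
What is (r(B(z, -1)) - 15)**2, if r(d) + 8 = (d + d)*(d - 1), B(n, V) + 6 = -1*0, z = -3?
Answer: 3721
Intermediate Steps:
B(n, V) = -6 (B(n, V) = -6 - 1*0 = -6 + 0 = -6)
r(d) = -8 + 2*d*(-1 + d) (r(d) = -8 + (d + d)*(d - 1) = -8 + (2*d)*(-1 + d) = -8 + 2*d*(-1 + d))
(r(B(z, -1)) - 15)**2 = ((-8 - 2*(-6) + 2*(-6)**2) - 15)**2 = ((-8 + 12 + 2*36) - 15)**2 = ((-8 + 12 + 72) - 15)**2 = (76 - 15)**2 = 61**2 = 3721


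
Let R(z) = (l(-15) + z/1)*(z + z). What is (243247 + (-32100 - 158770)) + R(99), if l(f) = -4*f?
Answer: 83859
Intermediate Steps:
R(z) = 2*z*(60 + z) (R(z) = (-4*(-15) + z/1)*(z + z) = (60 + z*1)*(2*z) = (60 + z)*(2*z) = 2*z*(60 + z))
(243247 + (-32100 - 158770)) + R(99) = (243247 + (-32100 - 158770)) + 2*99*(60 + 99) = (243247 - 190870) + 2*99*159 = 52377 + 31482 = 83859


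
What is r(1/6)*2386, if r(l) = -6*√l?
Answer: -2386*√6 ≈ -5844.5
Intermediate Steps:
r(1/6)*2386 = -6*√6/6*2386 = -√6*2386 = -2386*√6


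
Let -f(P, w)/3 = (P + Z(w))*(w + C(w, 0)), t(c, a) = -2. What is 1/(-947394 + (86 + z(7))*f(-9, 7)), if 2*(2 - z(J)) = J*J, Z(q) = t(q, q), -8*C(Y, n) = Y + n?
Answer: -16/14952945 ≈ -1.0700e-6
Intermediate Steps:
C(Y, n) = -Y/8 - n/8 (C(Y, n) = -(Y + n)/8 = -Y/8 - n/8)
Z(q) = -2
z(J) = 2 - J²/2 (z(J) = 2 - J*J/2 = 2 - J²/2)
f(P, w) = -21*w*(-2 + P)/8 (f(P, w) = -3*(P - 2)*(w + (-w/8 - ⅛*0)) = -3*(-2 + P)*(w + (-w/8 + 0)) = -3*(-2 + P)*(w - w/8) = -3*(-2 + P)*7*w/8 = -21*w*(-2 + P)/8)
1/(-947394 + (86 + z(7))*f(-9, 7)) = 1/(-947394 + (86 + (2 - ½*7²))*((21/8)*7*(2 - 1*(-9)))) = 1/(-947394 + (86 + (2 - ½*49))*((21/8)*7*(2 + 9))) = 1/(-947394 + (86 + (2 - 49/2))*((21/8)*7*11)) = 1/(-947394 + (86 - 45/2)*(1617/8)) = 1/(-947394 + (127/2)*(1617/8)) = 1/(-947394 + 205359/16) = 1/(-14952945/16) = -16/14952945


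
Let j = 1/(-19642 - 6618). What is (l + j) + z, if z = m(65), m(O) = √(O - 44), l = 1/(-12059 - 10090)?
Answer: -48409/581632740 + √21 ≈ 4.5825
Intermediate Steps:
l = -1/22149 (l = 1/(-22149) = -1/22149 ≈ -4.5149e-5)
m(O) = √(-44 + O)
j = -1/26260 (j = 1/(-26260) = -1/26260 ≈ -3.8081e-5)
z = √21 (z = √(-44 + 65) = √21 ≈ 4.5826)
(l + j) + z = (-1/22149 - 1/26260) + √21 = -48409/581632740 + √21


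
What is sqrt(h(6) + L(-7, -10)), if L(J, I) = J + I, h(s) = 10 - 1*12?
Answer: I*sqrt(19) ≈ 4.3589*I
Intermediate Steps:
h(s) = -2 (h(s) = 10 - 12 = -2)
L(J, I) = I + J
sqrt(h(6) + L(-7, -10)) = sqrt(-2 + (-10 - 7)) = sqrt(-2 - 17) = sqrt(-19) = I*sqrt(19)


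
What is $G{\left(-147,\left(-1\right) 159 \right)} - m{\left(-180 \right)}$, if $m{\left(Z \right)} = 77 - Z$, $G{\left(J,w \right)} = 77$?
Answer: $-180$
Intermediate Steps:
$G{\left(-147,\left(-1\right) 159 \right)} - m{\left(-180 \right)} = 77 - \left(77 - -180\right) = 77 - \left(77 + 180\right) = 77 - 257 = -180$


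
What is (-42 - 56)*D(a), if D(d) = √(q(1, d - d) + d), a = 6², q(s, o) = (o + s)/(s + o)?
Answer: -98*√37 ≈ -596.11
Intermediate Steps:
q(s, o) = 1 (q(s, o) = (o + s)/(o + s) = 1)
a = 36
D(d) = √(1 + d)
(-42 - 56)*D(a) = (-42 - 56)*√(1 + 36) = -98*√37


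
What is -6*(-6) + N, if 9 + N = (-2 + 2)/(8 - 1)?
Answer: 27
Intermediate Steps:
N = -9 (N = -9 + (-2 + 2)/(8 - 1) = -9 + 0/7 = -9 + 0*(1/7) = -9 + 0 = -9)
-6*(-6) + N = -6*(-6) - 9 = 36 - 9 = 27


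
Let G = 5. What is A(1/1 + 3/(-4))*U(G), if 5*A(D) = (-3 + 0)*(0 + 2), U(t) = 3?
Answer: -18/5 ≈ -3.6000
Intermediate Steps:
A(D) = -6/5 (A(D) = ((-3 + 0)*(0 + 2))/5 = (-3*2)/5 = (⅕)*(-6) = -6/5)
A(1/1 + 3/(-4))*U(G) = -6/5*3 = -18/5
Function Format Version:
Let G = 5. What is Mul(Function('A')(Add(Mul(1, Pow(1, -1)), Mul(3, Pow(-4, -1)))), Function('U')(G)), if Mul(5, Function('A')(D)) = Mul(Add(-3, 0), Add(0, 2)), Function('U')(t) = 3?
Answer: Rational(-18, 5) ≈ -3.6000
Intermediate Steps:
Function('A')(D) = Rational(-6, 5) (Function('A')(D) = Mul(Rational(1, 5), Mul(Add(-3, 0), Add(0, 2))) = Mul(Rational(1, 5), Mul(-3, 2)) = Mul(Rational(1, 5), -6) = Rational(-6, 5))
Mul(Function('A')(Add(Mul(1, Pow(1, -1)), Mul(3, Pow(-4, -1)))), Function('U')(G)) = Mul(Rational(-6, 5), 3) = Rational(-18, 5)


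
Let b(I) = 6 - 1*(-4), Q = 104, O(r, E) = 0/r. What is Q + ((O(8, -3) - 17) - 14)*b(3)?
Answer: -206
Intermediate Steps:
O(r, E) = 0
b(I) = 10 (b(I) = 6 + 4 = 10)
Q + ((O(8, -3) - 17) - 14)*b(3) = 104 + ((0 - 17) - 14)*10 = 104 + (-17 - 14)*10 = 104 - 31*10 = 104 - 310 = -206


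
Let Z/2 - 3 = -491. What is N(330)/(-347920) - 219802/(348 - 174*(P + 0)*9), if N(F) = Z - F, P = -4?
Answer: -9558109571/287555880 ≈ -33.239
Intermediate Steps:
Z = -976 (Z = 6 + 2*(-491) = 6 - 982 = -976)
N(F) = -976 - F
N(330)/(-347920) - 219802/(348 - 174*(P + 0)*9) = (-976 - 1*330)/(-347920) - 219802/(348 - 174*(-4 + 0)*9) = (-976 - 330)*(-1/347920) - 219802/(348 - (-696)*9) = -1306*(-1/347920) - 219802/(348 - 174*(-36)) = 653/173960 - 219802/(348 + 6264) = 653/173960 - 219802/6612 = 653/173960 - 219802*1/6612 = 653/173960 - 109901/3306 = -9558109571/287555880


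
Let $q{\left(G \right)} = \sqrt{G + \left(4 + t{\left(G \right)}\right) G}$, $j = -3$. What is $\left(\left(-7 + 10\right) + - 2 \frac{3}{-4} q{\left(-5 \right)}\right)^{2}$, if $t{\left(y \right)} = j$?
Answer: $- \frac{27}{2} + 9 i \sqrt{10} \approx -13.5 + 28.461 i$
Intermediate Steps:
$t{\left(y \right)} = -3$
$q{\left(G \right)} = \sqrt{2} \sqrt{G}$ ($q{\left(G \right)} = \sqrt{G + \left(4 - 3\right) G} = \sqrt{G + 1 G} = \sqrt{G + G} = \sqrt{2 G} = \sqrt{2} \sqrt{G}$)
$\left(\left(-7 + 10\right) + - 2 \frac{3}{-4} q{\left(-5 \right)}\right)^{2} = \left(\left(-7 + 10\right) + - 2 \frac{3}{-4} \sqrt{2} \sqrt{-5}\right)^{2} = \left(3 + - 2 \cdot 3 \left(- \frac{1}{4}\right) \sqrt{2} i \sqrt{5}\right)^{2} = \left(3 + \left(-2\right) \left(- \frac{3}{4}\right) i \sqrt{10}\right)^{2} = \left(3 + \frac{3 i \sqrt{10}}{2}\right)^{2}$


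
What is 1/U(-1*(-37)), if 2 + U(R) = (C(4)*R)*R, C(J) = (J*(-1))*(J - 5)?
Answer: 1/5474 ≈ 0.00018268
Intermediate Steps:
C(J) = -J*(-5 + J) (C(J) = (-J)*(-5 + J) = -J*(-5 + J))
U(R) = -2 + 4*R² (U(R) = -2 + ((4*(5 - 1*4))*R)*R = -2 + ((4*(5 - 4))*R)*R = -2 + ((4*1)*R)*R = -2 + (4*R)*R = -2 + 4*R²)
1/U(-1*(-37)) = 1/(-2 + 4*(-1*(-37))²) = 1/(-2 + 4*37²) = 1/(-2 + 4*1369) = 1/(-2 + 5476) = 1/5474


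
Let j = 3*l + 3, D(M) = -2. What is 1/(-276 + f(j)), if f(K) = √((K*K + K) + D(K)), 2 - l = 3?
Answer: -138/38089 - I*√2/76178 ≈ -0.0036231 - 1.8565e-5*I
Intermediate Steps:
l = -1 (l = 2 - 1*3 = 2 - 3 = -1)
j = 0 (j = 3*(-1) + 3 = -3 + 3 = 0)
f(K) = √(-2 + K + K²) (f(K) = √((K*K + K) - 2) = √((K² + K) - 2) = √((K + K²) - 2) = √(-2 + K + K²))
1/(-276 + f(j)) = 1/(-276 + √(-2 + 0 + 0²)) = 1/(-276 + √(-2 + 0 + 0)) = 1/(-276 + √(-2)) = 1/(-276 + I*√2)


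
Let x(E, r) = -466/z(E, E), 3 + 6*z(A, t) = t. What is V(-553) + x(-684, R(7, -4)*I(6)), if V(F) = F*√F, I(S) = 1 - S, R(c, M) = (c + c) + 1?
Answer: 932/229 - 553*I*√553 ≈ 4.0699 - 13004.0*I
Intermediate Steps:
R(c, M) = 1 + 2*c (R(c, M) = 2*c + 1 = 1 + 2*c)
z(A, t) = -½ + t/6
V(F) = F^(3/2)
x(E, r) = -466/(-½ + E/6)
V(-553) + x(-684, R(7, -4)*I(6)) = (-553)^(3/2) - 2796/(-3 - 684) = -553*I*√553 - 2796/(-687) = -553*I*√553 - 2796*(-1/687) = -553*I*√553 + 932/229 = 932/229 - 553*I*√553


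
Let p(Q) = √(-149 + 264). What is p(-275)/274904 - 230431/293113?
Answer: -230431/293113 + √115/274904 ≈ -0.78611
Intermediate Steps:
p(Q) = √115
p(-275)/274904 - 230431/293113 = √115/274904 - 230431/293113 = -230431/293113 + √115/274904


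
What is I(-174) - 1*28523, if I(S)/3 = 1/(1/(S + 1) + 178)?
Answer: -878308220/30793 ≈ -28523.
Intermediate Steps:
I(S) = 3/(178 + 1/(1 + S)) (I(S) = 3/(1/(S + 1) + 178) = 3/(1/(1 + S) + 178) = 3/(178 + 1/(1 + S)))
I(-174) - 1*28523 = 3*(1 - 174)/(179 + 178*(-174)) - 1*28523 = 3*(-173)/(179 - 30972) - 28523 = 3*(-173)/(-30793) - 28523 = 3*(-1/30793)*(-173) - 28523 = 519/30793 - 28523 = -878308220/30793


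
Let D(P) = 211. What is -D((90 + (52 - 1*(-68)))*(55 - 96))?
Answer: -211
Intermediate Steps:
-D((90 + (52 - 1*(-68)))*(55 - 96)) = -1*211 = -211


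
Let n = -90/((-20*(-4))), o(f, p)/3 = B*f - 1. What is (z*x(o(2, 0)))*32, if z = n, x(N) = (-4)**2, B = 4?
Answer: -576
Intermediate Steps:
o(f, p) = -3 + 12*f (o(f, p) = 3*(4*f - 1) = 3*(-1 + 4*f) = -3 + 12*f)
x(N) = 16
n = -9/8 (n = -90/80 = -90*1/80 = -9/8 ≈ -1.1250)
z = -9/8 ≈ -1.1250
(z*x(o(2, 0)))*32 = -9/8*16*32 = -18*32 = -576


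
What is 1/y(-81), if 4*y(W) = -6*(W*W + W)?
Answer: -1/9720 ≈ -0.00010288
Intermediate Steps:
y(W) = -3*W/2 - 3*W²/2 (y(W) = (-6*(W*W + W))/4 = (-6*(W² + W))/4 = (-6*(W + W²))/4 = (-6*W - 6*W²)/4 = -3*W/2 - 3*W²/2)
1/y(-81) = 1/(-3/2*(-81)*(1 - 81)) = 1/(-3/2*(-81)*(-80)) = 1/(-9720) = -1/9720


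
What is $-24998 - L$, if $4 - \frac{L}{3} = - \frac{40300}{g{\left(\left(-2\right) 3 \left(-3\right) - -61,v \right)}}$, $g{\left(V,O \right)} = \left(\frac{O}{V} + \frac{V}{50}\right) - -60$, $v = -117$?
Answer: $- \frac{6414703910}{237391} \approx -27022.0$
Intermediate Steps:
$g{\left(V,O \right)} = 60 + \frac{V}{50} + \frac{O}{V}$ ($g{\left(V,O \right)} = \left(\frac{O}{V} + V \frac{1}{50}\right) + 60 = \left(\frac{O}{V} + \frac{V}{50}\right) + 60 = \left(\frac{V}{50} + \frac{O}{V}\right) + 60 = 60 + \frac{V}{50} + \frac{O}{V}$)
$L = \frac{480403692}{237391}$ ($L = 12 - 3 \left(- \frac{40300}{60 + \frac{\left(-2\right) 3 \left(-3\right) - -61}{50} - \frac{117}{\left(-2\right) 3 \left(-3\right) - -61}}\right) = 12 - 3 \left(- \frac{40300}{60 + \frac{\left(-6\right) \left(-3\right) + 61}{50} - \frac{117}{\left(-6\right) \left(-3\right) + 61}}\right) = 12 - 3 \left(- \frac{40300}{60 + \frac{18 + 61}{50} - \frac{117}{18 + 61}}\right) = 12 - 3 \left(- \frac{40300}{60 + \frac{1}{50} \cdot 79 - \frac{117}{79}}\right) = 12 - 3 \left(- \frac{40300}{60 + \frac{79}{50} - \frac{117}{79}}\right) = 12 - 3 \left(- \frac{40300}{\frac{237391}{3950}}\right) = 12 - 3 \left(\left(-40300\right) \frac{3950}{237391}\right) = 12 - - \frac{477555000}{237391} = 12 + \frac{477555000}{237391} = \frac{480403692}{237391} \approx 2023.7$)
$-24998 - L = -24998 - \frac{480403692}{237391} = - \frac{6414703910}{237391}$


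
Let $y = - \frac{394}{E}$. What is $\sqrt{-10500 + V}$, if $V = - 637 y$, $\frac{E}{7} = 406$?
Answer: $\frac{i \sqrt{8756231}}{29} \approx 102.04 i$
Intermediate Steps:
$E = 2842$ ($E = 7 \cdot 406 = 2842$)
$y = - \frac{197}{1421}$ ($y = - \frac{394}{2842} = \left(-394\right) \frac{1}{2842} = - \frac{197}{1421} \approx -0.13863$)
$V = \frac{2561}{29}$ ($V = \left(-637\right) \left(- \frac{197}{1421}\right) = \frac{2561}{29} \approx 88.31$)
$\sqrt{-10500 + V} = \sqrt{-10500 + \frac{2561}{29}} = \sqrt{- \frac{301939}{29}} = \frac{i \sqrt{8756231}}{29}$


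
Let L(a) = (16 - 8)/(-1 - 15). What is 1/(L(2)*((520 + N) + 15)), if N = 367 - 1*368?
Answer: -1/267 ≈ -0.0037453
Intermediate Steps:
N = -1 (N = 367 - 368 = -1)
L(a) = -1/2 (L(a) = 8/(-16) = 8*(-1/16) = -1/2)
1/(L(2)*((520 + N) + 15)) = 1/(-((520 - 1) + 15)/2) = 1/(-(519 + 15)/2) = 1/(-1/2*534) = 1/(-267) = -1/267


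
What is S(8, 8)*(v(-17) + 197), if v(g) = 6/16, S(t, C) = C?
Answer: 1579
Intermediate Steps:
v(g) = 3/8 (v(g) = 6*(1/16) = 3/8)
S(8, 8)*(v(-17) + 197) = 8*(3/8 + 197) = 8*(1579/8) = 1579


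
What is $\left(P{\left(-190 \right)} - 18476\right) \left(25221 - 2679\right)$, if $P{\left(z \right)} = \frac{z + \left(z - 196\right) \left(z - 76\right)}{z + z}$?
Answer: $- \frac{2112827847}{5} \approx -4.2257 \cdot 10^{8}$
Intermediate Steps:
$P{\left(z \right)} = \frac{z + \left(-196 + z\right) \left(-76 + z\right)}{2 z}$
$\left(P{\left(-190 \right)} - 18476\right) \left(25221 - 2679\right) = \left(\frac{14896 - 190 \left(-271 - 190\right)}{2 \left(-190\right)} - 18476\right) \left(25221 - 2679\right) = \left(\frac{1}{2} \left(- \frac{1}{190}\right) \left(14896 - -87590\right) - 18476\right) 22542 = \left(\frac{1}{2} \left(- \frac{1}{190}\right) \left(14896 + 87590\right) - 18476\right) 22542 = \left(\frac{1}{2} \left(- \frac{1}{190}\right) 102486 - 18476\right) 22542 = \left(- \frac{2697}{10} - 18476\right) 22542 = \left(- \frac{187457}{10}\right) 22542 = - \frac{2112827847}{5}$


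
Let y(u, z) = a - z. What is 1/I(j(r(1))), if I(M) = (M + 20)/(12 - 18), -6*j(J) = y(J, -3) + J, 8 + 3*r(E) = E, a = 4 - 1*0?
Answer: -54/173 ≈ -0.31214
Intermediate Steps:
a = 4 (a = 4 + 0 = 4)
r(E) = -8/3 + E/3
y(u, z) = 4 - z
j(J) = -7/6 - J/6 (j(J) = -((4 - 1*(-3)) + J)/6 = -((4 + 3) + J)/6 = -(7 + J)/6 = -7/6 - J/6)
I(M) = -10/3 - M/6 (I(M) = (20 + M)/(-6) = (20 + M)*(-1/6) = -10/3 - M/6)
1/I(j(r(1))) = 1/(-10/3 - (-7/6 - (-8/3 + (1/3)*1)/6)/6) = 1/(-10/3 - (-7/6 - (-8/3 + 1/3)/6)/6) = 1/(-10/3 - (-7/6 - 1/6*(-7/3))/6) = 1/(-10/3 - (-7/6 + 7/18)/6) = 1/(-10/3 - 1/6*(-7/9)) = 1/(-10/3 + 7/54) = 1/(-173/54) = -54/173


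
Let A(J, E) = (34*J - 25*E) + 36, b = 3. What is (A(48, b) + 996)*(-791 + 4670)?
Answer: 10042731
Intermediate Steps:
A(J, E) = 36 - 25*E + 34*J (A(J, E) = (-25*E + 34*J) + 36 = 36 - 25*E + 34*J)
(A(48, b) + 996)*(-791 + 4670) = ((36 - 25*3 + 34*48) + 996)*(-791 + 4670) = ((36 - 75 + 1632) + 996)*3879 = (1593 + 996)*3879 = 2589*3879 = 10042731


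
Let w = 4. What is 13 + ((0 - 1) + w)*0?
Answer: 13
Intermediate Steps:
13 + ((0 - 1) + w)*0 = 13 + ((0 - 1) + 4)*0 = 13 + (-1 + 4)*0 = 13 + 3*0 = 13 + 0 = 13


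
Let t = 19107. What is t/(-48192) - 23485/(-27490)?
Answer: 20217923/44159936 ≈ 0.45783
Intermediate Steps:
t/(-48192) - 23485/(-27490) = 19107/(-48192) - 23485/(-27490) = 19107*(-1/48192) - 23485*(-1/27490) = -6369/16064 + 4697/5498 = 20217923/44159936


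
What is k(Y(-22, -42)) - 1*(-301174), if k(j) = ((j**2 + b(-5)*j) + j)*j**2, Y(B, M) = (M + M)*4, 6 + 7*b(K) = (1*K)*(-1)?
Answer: 12713293942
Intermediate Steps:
b(K) = -6/7 - K/7 (b(K) = -6/7 + ((1*K)*(-1))/7 = -6/7 + (K*(-1))/7 = -6/7 + (-K)/7 = -6/7 - K/7)
Y(B, M) = 8*M (Y(B, M) = (2*M)*4 = 8*M)
k(j) = j**2*(j**2 + 6*j/7) (k(j) = ((j**2 + (-6/7 - 1/7*(-5))*j) + j)*j**2 = ((j**2 + (-6/7 + 5/7)*j) + j)*j**2 = ((j**2 - j/7) + j)*j**2 = (j**2 + 6*j/7)*j**2 = j**2*(j**2 + 6*j/7))
k(Y(-22, -42)) - 1*(-301174) = (8*(-42))**3*(6/7 + 8*(-42)) - 1*(-301174) = (-336)**3*(6/7 - 336) + 301174 = -37933056*(-2346/7) + 301174 = 12712992768 + 301174 = 12713293942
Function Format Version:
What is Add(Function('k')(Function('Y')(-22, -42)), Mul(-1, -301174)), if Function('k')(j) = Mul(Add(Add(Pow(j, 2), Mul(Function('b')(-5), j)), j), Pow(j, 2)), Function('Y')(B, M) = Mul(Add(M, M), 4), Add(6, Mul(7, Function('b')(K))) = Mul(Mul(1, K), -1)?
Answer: 12713293942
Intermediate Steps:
Function('b')(K) = Add(Rational(-6, 7), Mul(Rational(-1, 7), K)) (Function('b')(K) = Add(Rational(-6, 7), Mul(Rational(1, 7), Mul(Mul(1, K), -1))) = Add(Rational(-6, 7), Mul(Rational(1, 7), Mul(K, -1))) = Add(Rational(-6, 7), Mul(Rational(1, 7), Mul(-1, K))) = Add(Rational(-6, 7), Mul(Rational(-1, 7), K)))
Function('Y')(B, M) = Mul(8, M) (Function('Y')(B, M) = Mul(Mul(2, M), 4) = Mul(8, M))
Function('k')(j) = Mul(Pow(j, 2), Add(Pow(j, 2), Mul(Rational(6, 7), j))) (Function('k')(j) = Mul(Add(Add(Pow(j, 2), Mul(Add(Rational(-6, 7), Mul(Rational(-1, 7), -5)), j)), j), Pow(j, 2)) = Mul(Add(Add(Pow(j, 2), Mul(Add(Rational(-6, 7), Rational(5, 7)), j)), j), Pow(j, 2)) = Mul(Add(Add(Pow(j, 2), Mul(Rational(-1, 7), j)), j), Pow(j, 2)) = Mul(Add(Pow(j, 2), Mul(Rational(6, 7), j)), Pow(j, 2)) = Mul(Pow(j, 2), Add(Pow(j, 2), Mul(Rational(6, 7), j))))
Add(Function('k')(Function('Y')(-22, -42)), Mul(-1, -301174)) = Add(Mul(Pow(Mul(8, -42), 3), Add(Rational(6, 7), Mul(8, -42))), Mul(-1, -301174)) = Add(Mul(Pow(-336, 3), Add(Rational(6, 7), -336)), 301174) = Add(Mul(-37933056, Rational(-2346, 7)), 301174) = Add(12712992768, 301174) = 12713293942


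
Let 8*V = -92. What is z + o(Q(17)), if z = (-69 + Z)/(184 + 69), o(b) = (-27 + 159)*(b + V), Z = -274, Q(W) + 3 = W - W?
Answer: -484585/253 ≈ -1915.4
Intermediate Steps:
Q(W) = -3 (Q(W) = -3 + (W - W) = -3 + 0 = -3)
V = -23/2 (V = (⅛)*(-92) = -23/2 ≈ -11.500)
o(b) = -1518 + 132*b (o(b) = (-27 + 159)*(b - 23/2) = 132*(-23/2 + b) = -1518 + 132*b)
z = -343/253 (z = (-69 - 274)/(184 + 69) = -343/253 ≈ -1.3557)
z + o(Q(17)) = -343/253 + (-1518 + 132*(-3)) = -343/253 + (-1518 - 396) = -343/253 - 1914 = -484585/253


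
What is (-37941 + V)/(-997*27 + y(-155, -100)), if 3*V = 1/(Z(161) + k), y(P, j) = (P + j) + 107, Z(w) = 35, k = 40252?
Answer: 4585587200/3271344687 ≈ 1.4017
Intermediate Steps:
y(P, j) = 107 + P + j
V = 1/120861 (V = 1/(3*(35 + 40252)) = (⅓)/40287 = (⅓)*(1/40287) = 1/120861 ≈ 8.2740e-6)
(-37941 + V)/(-997*27 + y(-155, -100)) = (-37941 + 1/120861)/(-997*27 + (107 - 155 - 100)) = -4585587200/(120861*(-26919 - 148)) = -4585587200/120861/(-27067) = -4585587200/120861*(-1/27067) = 4585587200/3271344687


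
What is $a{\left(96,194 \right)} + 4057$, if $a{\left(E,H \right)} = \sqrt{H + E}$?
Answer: $4057 + \sqrt{290} \approx 4074.0$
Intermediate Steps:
$a{\left(E,H \right)} = \sqrt{E + H}$
$a{\left(96,194 \right)} + 4057 = \sqrt{96 + 194} + 4057 = \sqrt{290} + 4057 = 4057 + \sqrt{290}$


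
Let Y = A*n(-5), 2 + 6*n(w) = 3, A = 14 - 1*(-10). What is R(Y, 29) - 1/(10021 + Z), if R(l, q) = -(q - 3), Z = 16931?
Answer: -700753/26952 ≈ -26.000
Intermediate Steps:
A = 24 (A = 14 + 10 = 24)
n(w) = 1/6 (n(w) = -1/3 + (1/6)*3 = -1/3 + 1/2 = 1/6)
Y = 4 (Y = 24*(1/6) = 4)
R(l, q) = 3 - q (R(l, q) = -(-3 + q) = 3 - q)
R(Y, 29) - 1/(10021 + Z) = (3 - 1*29) - 1/(10021 + 16931) = (3 - 29) - 1/26952 = -26 - 1*1/26952 = -26 - 1/26952 = -700753/26952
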